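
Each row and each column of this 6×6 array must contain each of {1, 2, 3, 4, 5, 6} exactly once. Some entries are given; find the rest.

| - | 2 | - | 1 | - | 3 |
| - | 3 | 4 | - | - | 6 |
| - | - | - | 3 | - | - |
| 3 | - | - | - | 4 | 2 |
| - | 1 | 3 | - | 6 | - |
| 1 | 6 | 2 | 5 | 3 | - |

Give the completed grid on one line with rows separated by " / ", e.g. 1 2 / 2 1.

Cell (r1,c5): row 1 has {1,2,3}; column 5 has {3,4,6} → 5.
Cell (r2,c4): row 2 has {3,4,6}; column 4 has {1,3,5} → 2.
Cell (r2,c5): row 2 has {2,3,4,6}; column 5 has {3,4,5,6} → 1.
Cell (r3,c5): row 3 has {3}; column 5 has {1,3,4,5,6} → 2.
Cell (r4,c2): row 4 has {2,3,4}; column 2 has {1,2,3,6} → 5.
Cell (r4,c4): row 4 has {2,3,4,5}; column 4 has {1,2,3,5} → 6.
Cell (r5,c4): row 5 has {1,3,6}; column 4 has {1,2,3,5,6} → 4.
Cell (r5,c6): row 5 has {1,3,4,6}; column 6 has {2,3,6} → 5.
Cell (r6,c6): row 6 has {1,2,3,5,6}; column 6 has {2,3,5,6} → 4.
Cell (r1,c3): row 1 has {1,2,3,5}; column 3 has {2,3,4} → 6.
Cell (r2,c1): row 2 has {1,2,3,4,6}; column 1 has {1,3} → 5.
Cell (r3,c2): row 3 has {2,3}; column 2 has {1,2,3,5,6} → 4.
Cell (r3,c6): row 3 has {2,3,4}; column 6 has {2,3,4,5,6} → 1.
Cell (r4,c3): row 4 has {2,3,4,5,6}; column 3 has {2,3,4,6} → 1.
Cell (r5,c1): row 5 has {1,3,4,5,6}; column 1 has {1,3,5} → 2.
Cell (r1,c1): row 1 has {1,2,3,5,6}; column 1 has {1,2,3,5} → 4.
Cell (r3,c1): row 3 has {1,2,3,4}; column 1 has {1,2,3,4,5} → 6.
Cell (r3,c3): row 3 has {1,2,3,4,6}; column 3 has {1,2,3,4,6} → 5.

4 2 6 1 5 3 / 5 3 4 2 1 6 / 6 4 5 3 2 1 / 3 5 1 6 4 2 / 2 1 3 4 6 5 / 1 6 2 5 3 4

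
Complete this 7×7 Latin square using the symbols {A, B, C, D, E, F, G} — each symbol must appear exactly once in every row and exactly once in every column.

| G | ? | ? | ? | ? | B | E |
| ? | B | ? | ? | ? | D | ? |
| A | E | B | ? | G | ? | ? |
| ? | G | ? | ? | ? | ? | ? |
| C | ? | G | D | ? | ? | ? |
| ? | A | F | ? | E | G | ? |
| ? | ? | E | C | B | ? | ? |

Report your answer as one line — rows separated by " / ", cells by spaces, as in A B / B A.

G C D A F B E / E B A G C D F / A E B F G C D / B G C E D F A / C F G D A E B / D A F B E G C / F D E C B A G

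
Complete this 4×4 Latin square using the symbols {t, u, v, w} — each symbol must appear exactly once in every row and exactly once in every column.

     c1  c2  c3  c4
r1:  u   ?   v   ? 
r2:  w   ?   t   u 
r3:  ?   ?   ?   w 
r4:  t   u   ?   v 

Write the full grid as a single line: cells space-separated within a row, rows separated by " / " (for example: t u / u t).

(r1,c4) = t
(r2,c2) = v
(r3,c1) = v
(r3,c2) = t
(r3,c3) = u
(r4,c3) = w
(r1,c2) = w

u w v t / w v t u / v t u w / t u w v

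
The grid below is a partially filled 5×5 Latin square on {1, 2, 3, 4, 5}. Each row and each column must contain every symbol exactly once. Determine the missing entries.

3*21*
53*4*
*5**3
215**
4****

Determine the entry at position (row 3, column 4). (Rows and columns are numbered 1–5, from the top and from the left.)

Cell (r1,c2): row 1 has {1,2,3}; column 2 has {1,3,5} → 4.
Cell (r1,c5): row 1 has {1,2,3,4}; column 5 has {3} → 5.
Cell (r2,c3): row 2 has {3,4,5}; column 3 has {2,5} → 1.
Cell (r2,c5): row 2 has {1,3,4,5}; column 5 has {3,5} → 2.
Cell (r3,c1): row 3 has {3,5}; column 1 has {2,3,4,5} → 1.
Cell (r3,c3): row 3 has {1,3,5}; column 3 has {1,2,5} → 4.
Cell (r3,c4): row 3 has {1,3,4,5}; column 4 has {1,4} → 2.

2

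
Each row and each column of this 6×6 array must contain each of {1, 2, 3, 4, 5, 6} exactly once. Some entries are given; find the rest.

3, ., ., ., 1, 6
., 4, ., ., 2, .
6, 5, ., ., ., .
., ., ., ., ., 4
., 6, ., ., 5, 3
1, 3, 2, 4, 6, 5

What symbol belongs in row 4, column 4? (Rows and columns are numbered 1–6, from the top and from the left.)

(r1,c2) = 2
(r1,c4) = 5
(r2,c1) = 5
(r2,c6) = 1
(r3,c6) = 2
(r4,c1) = 2
(r4,c2) = 1
(r4,c5) = 3
(r5,c1) = 4
(r5,c3) = 1
(r5,c4) = 2
(r1,c3) = 4
(r3,c3) = 3
(r3,c4) = 1
(r3,c5) = 4
(r4,c4) = 6

6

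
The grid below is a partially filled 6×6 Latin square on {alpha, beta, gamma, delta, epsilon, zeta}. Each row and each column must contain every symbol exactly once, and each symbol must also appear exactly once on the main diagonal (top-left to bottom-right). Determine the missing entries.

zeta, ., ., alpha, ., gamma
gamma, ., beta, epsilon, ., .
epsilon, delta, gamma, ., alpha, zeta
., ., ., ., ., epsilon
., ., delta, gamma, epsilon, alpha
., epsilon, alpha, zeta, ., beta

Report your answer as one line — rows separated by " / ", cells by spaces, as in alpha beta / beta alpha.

zeta beta epsilon alpha delta gamma / gamma alpha beta epsilon zeta delta / epsilon delta gamma beta alpha zeta / alpha gamma zeta delta beta epsilon / beta zeta delta gamma epsilon alpha / delta epsilon alpha zeta gamma beta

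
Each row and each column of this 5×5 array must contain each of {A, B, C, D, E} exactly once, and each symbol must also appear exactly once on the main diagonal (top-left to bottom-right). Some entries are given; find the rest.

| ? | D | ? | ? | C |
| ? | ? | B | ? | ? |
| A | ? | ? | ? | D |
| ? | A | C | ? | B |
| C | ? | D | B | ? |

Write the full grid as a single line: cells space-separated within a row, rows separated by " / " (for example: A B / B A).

B D A E C / D C B A E / A B E C D / E A C D B / C E D B A

(r3,c3): row 3 has {A,D}; column 3 has {B,C,D}; the diagonal is empty so far, so it must be E.
(r3,c4): row 3 has {A,D,E}; column 4 has {B}, so it must be C.
(r4,c4): row 4 has {A,B,C}; column 4 has {B,C}; the diagonal has {E}, so it must be D.
(r5,c2): row 5 has {B,C,D}; column 2 has {A,D}, so it must be E.
(r5,c5): row 5 has {B,C,D,E}; column 5 has {B,C,D}; the diagonal has {D,E}, so it must be A.
(r1,c1): row 1 has {C,D}; column 1 has {A,C}; the diagonal has {A,D,E}, so it must be B.
(r1,c3): row 1 has {B,C,D}; column 3 has {B,C,D,E}, so it must be A.
(r1,c4): row 1 has {A,B,C,D}; column 4 has {B,C,D}, so it must be E.
(r2,c2): row 2 has {B}; column 2 has {A,D,E}; the diagonal has {A,B,D,E}, so it must be C.
(r2,c4): row 2 has {B,C}; column 4 has {B,C,D,E}, so it must be A.
(r2,c5): row 2 has {A,B,C}; column 5 has {A,B,C,D}, so it must be E.
(r3,c2): row 3 has {A,C,D,E}; column 2 has {A,C,D,E}, so it must be B.
(r4,c1): row 4 has {A,B,C,D}; column 1 has {A,B,C}, so it must be E.
(r2,c1): row 2 has {A,B,C,E}; column 1 has {A,B,C,E}, so it must be D.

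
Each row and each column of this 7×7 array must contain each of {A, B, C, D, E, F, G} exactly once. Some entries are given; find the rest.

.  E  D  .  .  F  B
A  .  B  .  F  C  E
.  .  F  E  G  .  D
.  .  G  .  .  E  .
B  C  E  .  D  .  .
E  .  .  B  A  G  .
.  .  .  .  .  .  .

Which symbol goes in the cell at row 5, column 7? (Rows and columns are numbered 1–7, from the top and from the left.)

G

row 1 has {B,D,E,F}; column 5 has {A,D,F,G} — only C is left for (r1,c5).
row 3 has {D,E,F,G}; column 1 has {A,B,E} — only C is left for (r3,c1).
row 4 has {E,G}; column 5 has {A,C,D,F,G} — only B is left for (r4,c5).
row 5 has {B,C,D,E}; column 6 has {C,E,F,G} — only A is left for (r5,c6).
row 6 has {A,B,E,G}; column 3 has {B,D,E,F,G} — only C is left for (r6,c3).
row 6 has {A,B,C,E,G}; column 7 has {B,D,E} — only F is left for (r6,c7).
row 7 is empty so far; column 3 has {B,C,D,E,F,G} — only A is left for (r7,c3).
row 7 has {A}; column 5 has {A,B,C,D,F,G} — only E is left for (r7,c5).
row 1 has {B,C,D,E,F}; column 1 has {A,B,C,E} — only G is left for (r1,c1).
row 1 has {B,C,D,E,F,G}; column 4 has {B,E} — only A is left for (r1,c4).
row 3 has {C,D,E,F,G}; column 6 has {A,C,E,F,G} — only B is left for (r3,c6).
row 5 has {A,B,C,D,E}; column 7 has {B,D,E,F} — only G is left for (r5,c7).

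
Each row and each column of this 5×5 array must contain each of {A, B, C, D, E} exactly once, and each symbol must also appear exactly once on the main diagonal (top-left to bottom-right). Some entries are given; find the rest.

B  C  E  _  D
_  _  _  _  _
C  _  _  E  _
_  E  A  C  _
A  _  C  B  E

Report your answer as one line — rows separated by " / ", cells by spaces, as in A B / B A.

(r1,c4): row 1 has {B,C,D,E}; column 4 has {B,C,E}, so it must be A.
(r2,c4): row 2 is empty so far; column 4 has {A,B,C,E}, so it must be D.
(r3,c3): row 3 has {C,E}; column 3 has {A,C,E}; the diagonal has {B,C,E}, so it must be D.
(r4,c1): row 4 has {A,C,E}; column 1 has {A,B,C}, so it must be D.
(r4,c5): row 4 has {A,C,D,E}; column 5 has {D,E}, so it must be B.
(r5,c2): row 5 has {A,B,C,E}; column 2 has {C,E}, so it must be D.
(r2,c1): row 2 has {D}; column 1 has {A,B,C,D}, so it must be E.
(r2,c2): row 2 has {D,E}; column 2 has {C,D,E}; the diagonal has {B,C,D,E}, so it must be A.
(r2,c3): row 2 has {A,D,E}; column 3 has {A,C,D,E}, so it must be B.
(r2,c5): row 2 has {A,B,D,E}; column 5 has {B,D,E}, so it must be C.
(r3,c2): row 3 has {C,D,E}; column 2 has {A,C,D,E}, so it must be B.
(r3,c5): row 3 has {B,C,D,E}; column 5 has {B,C,D,E}, so it must be A.

B C E A D / E A B D C / C B D E A / D E A C B / A D C B E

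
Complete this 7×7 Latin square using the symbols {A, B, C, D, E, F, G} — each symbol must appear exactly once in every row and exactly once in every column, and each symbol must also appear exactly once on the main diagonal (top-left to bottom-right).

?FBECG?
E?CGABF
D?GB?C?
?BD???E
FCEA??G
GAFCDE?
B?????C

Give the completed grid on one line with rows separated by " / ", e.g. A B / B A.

A F B E C G D / E D C G A B F / D E G B F C A / C B D F G A E / F C E A B D G / G A F C D E B / B G A D E F C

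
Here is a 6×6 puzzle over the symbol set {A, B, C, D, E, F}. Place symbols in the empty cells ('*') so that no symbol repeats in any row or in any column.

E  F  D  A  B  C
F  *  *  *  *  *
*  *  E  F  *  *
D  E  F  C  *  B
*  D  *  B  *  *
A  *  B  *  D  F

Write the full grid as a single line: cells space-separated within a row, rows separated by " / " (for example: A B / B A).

E F D A B C / F B C D E A / B A E F C D / D E F C A B / C D A B F E / A C B E D F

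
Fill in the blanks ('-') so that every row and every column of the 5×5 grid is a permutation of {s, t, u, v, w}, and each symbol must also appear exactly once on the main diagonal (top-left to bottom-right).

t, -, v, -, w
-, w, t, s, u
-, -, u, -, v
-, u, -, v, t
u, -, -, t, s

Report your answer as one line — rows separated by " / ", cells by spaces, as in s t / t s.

t s v u w / v w t s u / s t u w v / w u s v t / u v w t s

(r1,c2) = s
(r1,c4) = u
(r2,c1) = v
(r3,c2) = t
(r3,c4) = w
(r5,c2) = v
(r5,c3) = w
(r3,c1) = s
(r4,c1) = w
(r4,c3) = s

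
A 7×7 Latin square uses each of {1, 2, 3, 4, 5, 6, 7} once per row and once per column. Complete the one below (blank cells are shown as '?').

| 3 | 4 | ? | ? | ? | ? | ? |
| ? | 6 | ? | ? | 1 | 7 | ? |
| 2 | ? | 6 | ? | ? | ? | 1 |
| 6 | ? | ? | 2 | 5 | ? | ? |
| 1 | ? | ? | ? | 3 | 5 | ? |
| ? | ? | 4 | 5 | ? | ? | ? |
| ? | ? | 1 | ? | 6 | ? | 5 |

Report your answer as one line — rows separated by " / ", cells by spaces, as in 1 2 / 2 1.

3 4 5 1 7 6 2 / 5 6 2 4 1 7 3 / 2 5 6 7 4 3 1 / 6 1 3 2 5 4 7 / 1 2 7 6 3 5 4 / 7 3 4 5 2 1 6 / 4 7 1 3 6 2 5

row 6 has {4,5}; column 1 has {1,2,3,6} — only 7 is left for (r6,c1).
row 6 has {4,5,7}; column 5 has {1,3,5,6} — only 2 is left for (r6,c5).
row 7 has {1,5,6}; column 1 has {1,2,3,6,7} — only 4 is left for (r7,c1).
row 1 has {3,4}; column 5 has {1,2,3,5,6} — only 7 is left for (r1,c5).
row 2 has {1,6,7}; column 1 has {1,2,3,4,6,7} — only 5 is left for (r2,c1).
row 3 has {1,2,6}; column 5 has {1,2,3,5,6,7} — only 4 is left for (r3,c5).
row 3 has {1,2,4,6}; column 6 has {5,7} — only 3 is left for (r3,c6).
row 7 has {1,4,5,6}; column 6 has {3,5,7} — only 2 is left for (r7,c6).
row 3 has {1,2,3,4,6}; column 4 has {2,5} — only 7 is left for (r3,c4).
row 7 has {1,2,4,5,6}; column 4 has {2,5,7} — only 3 is left for (r7,c4).
row 2 has {1,5,6,7}; column 4 has {2,3,5,7} — only 4 is left for (r2,c4).
row 3 has {1,2,3,4,6,7}; column 2 has {4,6} — only 5 is left for (r3,c2).
row 5 has {1,3,5}; column 4 has {2,3,4,5,7} — only 6 is left for (r5,c4).
row 7 has {1,2,3,4,5,6}; column 2 has {4,5,6} — only 7 is left for (r7,c2).
row 1 has {3,4,7}; column 4 has {2,3,4,5,6,7} — only 1 is left for (r1,c4).
row 1 has {1,3,4,7}; column 6 has {2,3,5,7} — only 6 is left for (r1,c6).
row 1 has {1,3,4,6,7}; column 7 has {1,5} — only 2 is left for (r1,c7).
row 2 has {1,4,5,6,7}; column 7 has {1,2,5} — only 3 is left for (r2,c7).
row 5 has {1,3,5,6}; column 2 has {4,5,6,7} — only 2 is left for (r5,c2).
row 5 has {1,2,3,5,6}; column 3 has {1,4,6} — only 7 is left for (r5,c3).
row 5 has {1,2,3,5,6,7}; column 7 has {1,2,3,5} — only 4 is left for (r5,c7).
row 6 has {2,4,5,7}; column 6 has {2,3,5,6,7} — only 1 is left for (r6,c6).
row 6 has {1,2,4,5,7}; column 7 has {1,2,3,4,5} — only 6 is left for (r6,c7).
row 1 has {1,2,3,4,6,7}; column 3 has {1,4,6,7} — only 5 is left for (r1,c3).
row 2 has {1,3,4,5,6,7}; column 3 has {1,4,5,6,7} — only 2 is left for (r2,c3).
row 4 has {2,5,6}; column 3 has {1,2,4,5,6,7} — only 3 is left for (r4,c3).
row 4 has {2,3,5,6}; column 6 has {1,2,3,5,6,7} — only 4 is left for (r4,c6).
row 4 has {2,3,4,5,6}; column 7 has {1,2,3,4,5,6} — only 7 is left for (r4,c7).
row 6 has {1,2,4,5,6,7}; column 2 has {2,4,5,6,7} — only 3 is left for (r6,c2).
row 4 has {2,3,4,5,6,7}; column 2 has {2,3,4,5,6,7} — only 1 is left for (r4,c2).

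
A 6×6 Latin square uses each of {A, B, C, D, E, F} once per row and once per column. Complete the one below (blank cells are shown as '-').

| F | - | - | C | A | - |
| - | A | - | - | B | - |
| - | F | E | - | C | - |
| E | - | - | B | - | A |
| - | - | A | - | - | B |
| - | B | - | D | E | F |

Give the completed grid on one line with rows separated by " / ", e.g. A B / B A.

F D B C A E / D A F E B C / B F E A C D / E C D B F A / C E A F D B / A B C D E F

(r3,c4) = A
(r3,c6) = D
(r6,c3) = C
(r1,c6) = E
(r2,c6) = C
(r3,c1) = B
(r6,c1) = A
(r1,c2) = D
(r1,c3) = B
(r2,c1) = D
(r2,c3) = F
(r2,c4) = E
(r4,c2) = C
(r4,c3) = D
(r4,c5) = F
(r5,c1) = C
(r5,c2) = E
(r5,c4) = F
(r5,c5) = D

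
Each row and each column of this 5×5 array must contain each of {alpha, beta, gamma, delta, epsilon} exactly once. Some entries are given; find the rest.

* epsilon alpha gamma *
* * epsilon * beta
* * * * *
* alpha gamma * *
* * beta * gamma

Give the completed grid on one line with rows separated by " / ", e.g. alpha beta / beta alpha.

(r1,c5) = delta
(r3,c3) = delta
(r4,c5) = epsilon
(r5,c2) = delta
(r1,c1) = beta
(r2,c2) = gamma
(r3,c2) = beta
(r3,c5) = alpha
(r4,c1) = delta
(r4,c4) = beta
(r2,c1) = alpha
(r2,c4) = delta
(r3,c4) = epsilon
(r5,c1) = epsilon
(r5,c4) = alpha
(r3,c1) = gamma

beta epsilon alpha gamma delta / alpha gamma epsilon delta beta / gamma beta delta epsilon alpha / delta alpha gamma beta epsilon / epsilon delta beta alpha gamma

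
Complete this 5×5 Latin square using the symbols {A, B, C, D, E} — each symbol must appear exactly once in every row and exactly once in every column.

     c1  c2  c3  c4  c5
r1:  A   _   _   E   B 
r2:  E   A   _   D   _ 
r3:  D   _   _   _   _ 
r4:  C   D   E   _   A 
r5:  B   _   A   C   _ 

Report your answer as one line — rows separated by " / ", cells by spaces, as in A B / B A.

(r1,c2) = C
(r1,c3) = D
(r2,c5) = C
(r3,c5) = E
(r4,c4) = B
(r5,c2) = E
(r5,c5) = D
(r2,c3) = B
(r3,c2) = B
(r3,c3) = C
(r3,c4) = A

A C D E B / E A B D C / D B C A E / C D E B A / B E A C D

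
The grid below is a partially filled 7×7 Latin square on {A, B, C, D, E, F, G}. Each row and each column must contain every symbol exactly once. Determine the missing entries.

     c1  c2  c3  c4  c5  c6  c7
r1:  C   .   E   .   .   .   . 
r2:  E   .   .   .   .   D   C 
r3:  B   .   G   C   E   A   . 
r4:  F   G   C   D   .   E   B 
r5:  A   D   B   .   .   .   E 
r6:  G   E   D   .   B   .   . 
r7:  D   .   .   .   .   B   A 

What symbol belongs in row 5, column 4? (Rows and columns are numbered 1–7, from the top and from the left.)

F

(r3,c2) = F
(r3,c7) = D
(r4,c5) = A
(r6,c7) = F
(r7,c2) = C
(r7,c3) = F
(r7,c5) = G
(r1,c7) = G
(r2,c3) = A
(r2,c5) = F
(r5,c5) = C
(r6,c4) = A
(r6,c6) = C
(r7,c4) = E
(r1,c5) = D
(r1,c6) = F
(r2,c2) = B
(r2,c4) = G
(r5,c4) = F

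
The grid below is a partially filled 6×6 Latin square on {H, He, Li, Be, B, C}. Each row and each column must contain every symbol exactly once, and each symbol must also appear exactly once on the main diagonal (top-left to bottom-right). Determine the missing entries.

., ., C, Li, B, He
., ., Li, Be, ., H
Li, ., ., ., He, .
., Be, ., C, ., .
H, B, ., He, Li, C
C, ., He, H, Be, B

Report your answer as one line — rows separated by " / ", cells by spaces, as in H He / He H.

Be H C Li B He / B He Li Be C H / Li C H B He Be / He Be B C H Li / H B Be He Li C / C Li He H Be B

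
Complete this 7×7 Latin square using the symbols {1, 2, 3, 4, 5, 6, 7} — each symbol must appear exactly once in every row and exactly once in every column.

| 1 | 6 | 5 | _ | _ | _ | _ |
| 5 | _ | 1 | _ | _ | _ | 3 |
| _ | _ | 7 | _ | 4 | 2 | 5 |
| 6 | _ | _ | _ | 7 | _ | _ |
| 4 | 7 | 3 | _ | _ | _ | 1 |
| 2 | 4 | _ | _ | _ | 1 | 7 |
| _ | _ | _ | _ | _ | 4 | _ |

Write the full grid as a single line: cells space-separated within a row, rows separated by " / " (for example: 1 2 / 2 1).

1 6 5 7 2 3 4 / 5 2 1 4 6 7 3 / 3 1 7 6 4 2 5 / 6 3 4 1 7 5 2 / 4 7 3 2 5 6 1 / 2 4 6 5 3 1 7 / 7 5 2 3 1 4 6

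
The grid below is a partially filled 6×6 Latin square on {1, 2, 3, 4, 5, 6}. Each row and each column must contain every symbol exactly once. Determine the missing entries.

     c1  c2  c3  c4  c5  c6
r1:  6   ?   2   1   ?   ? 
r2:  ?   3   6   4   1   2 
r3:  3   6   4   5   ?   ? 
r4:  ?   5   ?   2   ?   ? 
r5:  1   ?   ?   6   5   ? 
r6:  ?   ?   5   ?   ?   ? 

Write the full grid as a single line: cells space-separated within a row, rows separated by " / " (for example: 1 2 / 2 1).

6 4 2 1 3 5 / 5 3 6 4 1 2 / 3 6 4 5 2 1 / 4 5 1 2 6 3 / 1 2 3 6 5 4 / 2 1 5 3 4 6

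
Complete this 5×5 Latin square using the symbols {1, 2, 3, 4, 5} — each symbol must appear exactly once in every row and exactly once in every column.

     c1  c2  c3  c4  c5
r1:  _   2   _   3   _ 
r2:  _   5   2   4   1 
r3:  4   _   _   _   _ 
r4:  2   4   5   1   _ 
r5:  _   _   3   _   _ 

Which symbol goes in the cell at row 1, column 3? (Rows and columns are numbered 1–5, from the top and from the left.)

Cell (r2,c1): row 2 has {1,2,4,5}; column 1 has {2,4} → 3.
Cell (r3,c3): row 3 has {4}; column 3 has {2,3,5} → 1.
Cell (r4,c5): row 4 has {1,2,4,5}; column 5 has {1} → 3.
Cell (r5,c2): row 5 has {3}; column 2 has {2,4,5} → 1.
Cell (r1,c3): row 1 has {2,3}; column 3 has {1,2,3,5} → 4.

4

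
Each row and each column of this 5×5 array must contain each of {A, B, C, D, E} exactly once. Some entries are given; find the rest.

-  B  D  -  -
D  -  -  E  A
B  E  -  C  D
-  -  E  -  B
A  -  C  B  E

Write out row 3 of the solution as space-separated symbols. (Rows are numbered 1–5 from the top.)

(r1,c4) = A
(r1,c5) = C
(r2,c2) = C
(r2,c3) = B
(r3,c3) = A

B E A C D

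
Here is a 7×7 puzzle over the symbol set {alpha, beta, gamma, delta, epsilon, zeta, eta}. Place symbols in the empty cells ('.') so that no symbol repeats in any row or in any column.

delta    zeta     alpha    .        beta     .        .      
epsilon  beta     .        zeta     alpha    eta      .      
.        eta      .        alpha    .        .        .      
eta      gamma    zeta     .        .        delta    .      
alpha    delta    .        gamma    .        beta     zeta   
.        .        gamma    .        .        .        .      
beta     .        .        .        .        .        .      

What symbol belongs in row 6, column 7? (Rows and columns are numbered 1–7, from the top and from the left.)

(r2,c3): row 2 has {alpha,beta,epsilon,zeta,eta}; column 3 has {alpha,gamma,zeta}, so it must be delta.
(r2,c7): row 2 has {alpha,beta,delta,epsilon,zeta,eta}; column 7 has {zeta}, so it must be gamma.
(r4,c5): row 4 has {gamma,delta,zeta,eta}; column 5 has {alpha,beta}, so it must be epsilon.
(r5,c5): row 5 has {alpha,beta,gamma,delta,zeta}; column 5 has {alpha,beta,epsilon}, so it must be eta.
(r6,c1): row 6 has {gamma}; column 1 has {alpha,beta,delta,epsilon,eta}, so it must be zeta.
(r6,c5): row 6 has {gamma,zeta}; column 5 has {alpha,beta,epsilon,eta}, so it must be delta.
(r3,c1): row 3 has {alpha,eta}; column 1 has {alpha,beta,delta,epsilon,zeta,eta}, so it must be gamma.
(r3,c5): row 3 has {alpha,gamma,eta}; column 5 has {alpha,beta,delta,epsilon,eta}, so it must be zeta.
(r3,c6): row 3 has {alpha,gamma,zeta,eta}; column 6 has {beta,delta,eta}, so it must be epsilon.
(r4,c4): row 4 has {gamma,delta,epsilon,zeta,eta}; column 4 has {alpha,gamma,zeta}, so it must be beta.
(r4,c7): row 4 has {beta,gamma,delta,epsilon,zeta,eta}; column 7 has {gamma,zeta}, so it must be alpha.
(r5,c3): row 5 has {alpha,beta,gamma,delta,zeta,eta}; column 3 has {alpha,gamma,delta,zeta}, so it must be epsilon.
(r6,c6): row 6 has {gamma,delta,zeta}; column 6 has {beta,delta,epsilon,eta}, so it must be alpha.
(r7,c3): row 7 has {beta}; column 3 has {alpha,gamma,delta,epsilon,zeta}, so it must be eta.
(r7,c5): row 7 has {beta,eta}; column 5 has {alpha,beta,delta,epsilon,zeta,eta}, so it must be gamma.
(r7,c6): row 7 has {beta,gamma,eta}; column 6 has {alpha,beta,delta,epsilon,eta}, so it must be zeta.
(r1,c6): row 1 has {alpha,beta,delta,zeta}; column 6 has {alpha,beta,delta,epsilon,zeta,eta}, so it must be gamma.
(r3,c3): row 3 has {alpha,gamma,epsilon,zeta,eta}; column 3 has {alpha,gamma,delta,epsilon,zeta,eta}, so it must be beta.
(r3,c7): row 3 has {alpha,beta,gamma,epsilon,zeta,eta}; column 7 has {alpha,gamma,zeta}, so it must be delta.
(r6,c2): row 6 has {alpha,gamma,delta,zeta}; column 2 has {beta,gamma,delta,zeta,eta}, so it must be epsilon.
(r6,c4): row 6 has {alpha,gamma,delta,epsilon,zeta}; column 4 has {alpha,beta,gamma,zeta}, so it must be eta.
(r6,c7): row 6 has {alpha,gamma,delta,epsilon,zeta,eta}; column 7 has {alpha,gamma,delta,zeta}, so it must be beta.

beta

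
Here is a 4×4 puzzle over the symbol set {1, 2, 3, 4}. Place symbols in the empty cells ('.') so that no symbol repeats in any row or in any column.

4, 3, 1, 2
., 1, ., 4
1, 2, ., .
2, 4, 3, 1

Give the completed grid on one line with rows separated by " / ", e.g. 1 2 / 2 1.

4 3 1 2 / 3 1 2 4 / 1 2 4 3 / 2 4 3 1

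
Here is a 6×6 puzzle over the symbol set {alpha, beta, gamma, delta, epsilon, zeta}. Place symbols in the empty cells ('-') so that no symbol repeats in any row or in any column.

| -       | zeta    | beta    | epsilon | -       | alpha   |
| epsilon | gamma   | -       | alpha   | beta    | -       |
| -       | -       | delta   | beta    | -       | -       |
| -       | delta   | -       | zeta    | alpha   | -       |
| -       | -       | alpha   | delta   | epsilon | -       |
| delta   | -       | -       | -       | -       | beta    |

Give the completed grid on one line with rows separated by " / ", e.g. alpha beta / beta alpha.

row 1 has {alpha,beta,epsilon,zeta}; column 1 has {delta,epsilon} — only gamma is left for (r1,c1).
row 1 has {alpha,beta,gamma,epsilon,zeta}; column 5 has {alpha,beta,epsilon} — only delta is left for (r1,c5).
row 2 has {alpha,beta,gamma,epsilon}; column 3 has {alpha,beta,delta} — only zeta is left for (r2,c3).
row 2 has {alpha,beta,gamma,epsilon,zeta}; column 6 has {alpha,beta} — only delta is left for (r2,c6).
row 4 has {alpha,delta,zeta}; column 1 has {gamma,delta,epsilon} — only beta is left for (r4,c1).
row 5 has {alpha,delta,epsilon}; column 1 has {beta,gamma,delta,epsilon} — only zeta is left for (r5,c1).
row 5 has {alpha,delta,epsilon,zeta}; column 2 has {gamma,delta,zeta} — only beta is left for (r5,c2).
row 5 has {alpha,beta,delta,epsilon,zeta}; column 6 has {alpha,beta,delta} — only gamma is left for (r5,c6).
row 6 has {beta,delta}; column 4 has {alpha,beta,delta,epsilon,zeta} — only gamma is left for (r6,c4).
row 6 has {beta,gamma,delta}; column 5 has {alpha,beta,delta,epsilon} — only zeta is left for (r6,c5).
row 3 has {beta,delta}; column 1 has {beta,gamma,delta,epsilon,zeta} — only alpha is left for (r3,c1).
row 3 has {alpha,beta,delta}; column 2 has {beta,gamma,delta,zeta} — only epsilon is left for (r3,c2).
row 3 has {alpha,beta,delta,epsilon}; column 5 has {alpha,beta,delta,epsilon,zeta} — only gamma is left for (r3,c5).
row 3 has {alpha,beta,gamma,delta,epsilon}; column 6 has {alpha,beta,gamma,delta} — only zeta is left for (r3,c6).
row 4 has {alpha,beta,delta,zeta}; column 6 has {alpha,beta,gamma,delta,zeta} — only epsilon is left for (r4,c6).
row 6 has {beta,gamma,delta,zeta}; column 2 has {beta,gamma,delta,epsilon,zeta} — only alpha is left for (r6,c2).
row 6 has {alpha,beta,gamma,delta,zeta}; column 3 has {alpha,beta,delta,zeta} — only epsilon is left for (r6,c3).
row 4 has {alpha,beta,delta,epsilon,zeta}; column 3 has {alpha,beta,delta,epsilon,zeta} — only gamma is left for (r4,c3).

gamma zeta beta epsilon delta alpha / epsilon gamma zeta alpha beta delta / alpha epsilon delta beta gamma zeta / beta delta gamma zeta alpha epsilon / zeta beta alpha delta epsilon gamma / delta alpha epsilon gamma zeta beta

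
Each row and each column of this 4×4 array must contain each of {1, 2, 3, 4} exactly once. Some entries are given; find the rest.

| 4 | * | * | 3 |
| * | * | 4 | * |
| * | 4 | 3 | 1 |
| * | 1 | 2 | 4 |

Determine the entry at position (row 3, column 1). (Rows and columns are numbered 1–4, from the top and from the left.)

Cell (r1,c2): row 1 has {3,4}; column 2 has {1,4} → 2.
Cell (r1,c3): row 1 has {2,3,4}; column 3 has {2,3,4} → 1.
Cell (r2,c2): row 2 has {4}; column 2 has {1,2,4} → 3.
Cell (r2,c4): row 2 has {3,4}; column 4 has {1,3,4} → 2.
Cell (r3,c1): row 3 has {1,3,4}; column 1 has {4} → 2.

2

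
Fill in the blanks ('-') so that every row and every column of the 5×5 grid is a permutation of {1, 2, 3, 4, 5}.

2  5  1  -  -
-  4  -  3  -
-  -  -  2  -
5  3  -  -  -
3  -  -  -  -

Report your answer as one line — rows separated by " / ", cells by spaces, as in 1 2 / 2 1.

2 5 1 4 3 / 1 4 5 3 2 / 4 1 3 2 5 / 5 3 2 1 4 / 3 2 4 5 1

(r1,c4): row 1 has {1,2,5}; column 4 has {2,3}, so it must be 4.
(r1,c5): row 1 has {1,2,4,5}; column 5 is empty so far, so it must be 3.
(r2,c1): row 2 has {3,4}; column 1 has {2,3,5}, so it must be 1.
(r3,c1): row 3 has {2}; column 1 has {1,2,3,5}, so it must be 4.
(r3,c2): row 3 has {2,4}; column 2 has {3,4,5}, so it must be 1.
(r3,c5): row 3 has {1,2,4}; column 5 has {3}, so it must be 5.
(r4,c4): row 4 has {3,5}; column 4 has {2,3,4}, so it must be 1.
(r5,c2): row 5 has {3}; column 2 has {1,3,4,5}, so it must be 2.
(r5,c4): row 5 has {2,3}; column 4 has {1,2,3,4}, so it must be 5.
(r2,c5): row 2 has {1,3,4}; column 5 has {3,5}, so it must be 2.
(r3,c3): row 3 has {1,2,4,5}; column 3 has {1}, so it must be 3.
(r4,c5): row 4 has {1,3,5}; column 5 has {2,3,5}, so it must be 4.
(r5,c3): row 5 has {2,3,5}; column 3 has {1,3}, so it must be 4.
(r5,c5): row 5 has {2,3,4,5}; column 5 has {2,3,4,5}, so it must be 1.
(r2,c3): row 2 has {1,2,3,4}; column 3 has {1,3,4}, so it must be 5.
(r4,c3): row 4 has {1,3,4,5}; column 3 has {1,3,4,5}, so it must be 2.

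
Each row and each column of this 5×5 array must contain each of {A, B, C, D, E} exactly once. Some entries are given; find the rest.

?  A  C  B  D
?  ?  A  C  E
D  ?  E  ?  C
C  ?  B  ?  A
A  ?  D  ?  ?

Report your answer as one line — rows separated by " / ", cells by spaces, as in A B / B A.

E A C B D / B D A C E / D B E A C / C E B D A / A C D E B

row 1 has {A,B,C,D}; column 1 has {A,C,D} — only E is left for (r1,c1).
row 2 has {A,C,E}; column 1 has {A,C,D,E} — only B is left for (r2,c1).
row 2 has {A,B,C,E}; column 2 has {A} — only D is left for (r2,c2).
row 3 has {C,D,E}; column 2 has {A,D} — only B is left for (r3,c2).
row 3 has {B,C,D,E}; column 4 has {B,C} — only A is left for (r3,c4).
row 4 has {A,B,C}; column 2 has {A,B,D} — only E is left for (r4,c2).
row 4 has {A,B,C,E}; column 4 has {A,B,C} — only D is left for (r4,c4).
row 5 has {A,D}; column 2 has {A,B,D,E} — only C is left for (r5,c2).
row 5 has {A,C,D}; column 4 has {A,B,C,D} — only E is left for (r5,c4).
row 5 has {A,C,D,E}; column 5 has {A,C,D,E} — only B is left for (r5,c5).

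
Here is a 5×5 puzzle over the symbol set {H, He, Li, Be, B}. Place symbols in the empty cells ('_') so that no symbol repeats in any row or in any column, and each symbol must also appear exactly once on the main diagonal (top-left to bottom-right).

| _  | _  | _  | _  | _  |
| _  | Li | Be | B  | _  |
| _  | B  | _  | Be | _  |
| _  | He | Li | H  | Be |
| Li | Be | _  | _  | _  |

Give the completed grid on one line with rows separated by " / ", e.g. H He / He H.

(r1,c2) = H
(r3,c3) = He
(r4,c1) = B
(r5,c4) = He
(r5,c5) = B
(r1,c1) = Be
(r1,c3) = B
(r1,c4) = Li
(r1,c5) = He
(r2,c5) = H
(r3,c1) = H
(r3,c5) = Li
(r5,c3) = H
(r2,c1) = He

Be H B Li He / He Li Be B H / H B He Be Li / B He Li H Be / Li Be H He B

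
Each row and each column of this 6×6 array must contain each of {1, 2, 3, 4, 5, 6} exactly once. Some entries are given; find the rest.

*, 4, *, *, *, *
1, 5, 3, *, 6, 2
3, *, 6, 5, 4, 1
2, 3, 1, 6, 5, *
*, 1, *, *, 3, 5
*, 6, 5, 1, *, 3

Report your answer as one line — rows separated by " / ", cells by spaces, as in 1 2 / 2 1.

5 4 2 3 1 6 / 1 5 3 4 6 2 / 3 2 6 5 4 1 / 2 3 1 6 5 4 / 6 1 4 2 3 5 / 4 6 5 1 2 3

Cell (r1,c3): row 1 has {4}; column 3 has {1,3,5,6} → 2.
Cell (r1,c4): row 1 has {2,4}; column 4 has {1,5,6} → 3.
Cell (r1,c5): row 1 has {2,3,4}; column 5 has {3,4,5,6} → 1.
Cell (r1,c6): row 1 has {1,2,3,4}; column 6 has {1,2,3,5} → 6.
Cell (r2,c4): row 2 has {1,2,3,5,6}; column 4 has {1,3,5,6} → 4.
Cell (r3,c2): row 3 has {1,3,4,5,6}; column 2 has {1,3,4,5,6} → 2.
Cell (r4,c6): row 4 has {1,2,3,5,6}; column 6 has {1,2,3,5,6} → 4.
Cell (r5,c3): row 5 has {1,3,5}; column 3 has {1,2,3,5,6} → 4.
Cell (r5,c4): row 5 has {1,3,4,5}; column 4 has {1,3,4,5,6} → 2.
Cell (r6,c1): row 6 has {1,3,5,6}; column 1 has {1,2,3} → 4.
Cell (r6,c5): row 6 has {1,3,4,5,6}; column 5 has {1,3,4,5,6} → 2.
Cell (r1,c1): row 1 has {1,2,3,4,6}; column 1 has {1,2,3,4} → 5.
Cell (r5,c1): row 5 has {1,2,3,4,5}; column 1 has {1,2,3,4,5} → 6.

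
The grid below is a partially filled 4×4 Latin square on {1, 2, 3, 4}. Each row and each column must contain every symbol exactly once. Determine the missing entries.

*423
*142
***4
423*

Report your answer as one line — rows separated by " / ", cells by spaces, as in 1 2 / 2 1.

1 4 2 3 / 3 1 4 2 / 2 3 1 4 / 4 2 3 1

(r1,c1) = 1
(r2,c1) = 3
(r3,c1) = 2
(r3,c2) = 3
(r3,c3) = 1
(r4,c4) = 1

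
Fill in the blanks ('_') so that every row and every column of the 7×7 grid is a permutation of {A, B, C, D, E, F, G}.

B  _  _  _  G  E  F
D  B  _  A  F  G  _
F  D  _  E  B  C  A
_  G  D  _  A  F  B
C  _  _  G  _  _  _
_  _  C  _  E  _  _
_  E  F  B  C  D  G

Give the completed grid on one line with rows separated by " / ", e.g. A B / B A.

At row 1, column 3: row 1 has {B,E,F,G}; column 3 has {C,D,F}; that leaves A.
At row 2, column 3: row 2 has {A,B,D,F,G}; column 3 has {A,C,D,F}; that leaves E.
At row 2, column 7: row 2 has {A,B,D,E,F,G}; column 7 has {A,B,F,G}; that leaves C.
At row 3, column 3: row 3 has {A,B,C,D,E,F}; column 3 has {A,C,D,E,F}; that leaves G.
At row 4, column 1: row 4 has {A,B,D,F,G}; column 1 has {B,C,D,F}; that leaves E.
At row 4, column 4: row 4 has {A,B,D,E,F,G}; column 4 has {A,B,E,G}; that leaves C.
At row 5, column 3: row 5 has {C,G}; column 3 has {A,C,D,E,F,G}; that leaves B.
At row 5, column 5: row 5 has {B,C,G}; column 5 has {A,B,C,E,F,G}; that leaves D.
At row 5, column 6: row 5 has {B,C,D,G}; column 6 has {C,D,E,F,G}; that leaves A.
At row 5, column 7: row 5 has {A,B,C,D,G}; column 7 has {A,B,C,F,G}; that leaves E.
At row 6, column 6: row 6 has {C,E}; column 6 has {A,C,D,E,F,G}; that leaves B.
At row 6, column 7: row 6 has {B,C,E}; column 7 has {A,B,C,E,F,G}; that leaves D.
At row 7, column 1: row 7 has {B,C,D,E,F,G}; column 1 has {B,C,D,E,F}; that leaves A.
At row 1, column 2: row 1 has {A,B,E,F,G}; column 2 has {B,D,E,G}; that leaves C.
At row 1, column 4: row 1 has {A,B,C,E,F,G}; column 4 has {A,B,C,E,G}; that leaves D.
At row 5, column 2: row 5 has {A,B,C,D,E,G}; column 2 has {B,C,D,E,G}; that leaves F.
At row 6, column 1: row 6 has {B,C,D,E}; column 1 has {A,B,C,D,E,F}; that leaves G.
At row 6, column 2: row 6 has {B,C,D,E,G}; column 2 has {B,C,D,E,F,G}; that leaves A.
At row 6, column 4: row 6 has {A,B,C,D,E,G}; column 4 has {A,B,C,D,E,G}; that leaves F.

B C A D G E F / D B E A F G C / F D G E B C A / E G D C A F B / C F B G D A E / G A C F E B D / A E F B C D G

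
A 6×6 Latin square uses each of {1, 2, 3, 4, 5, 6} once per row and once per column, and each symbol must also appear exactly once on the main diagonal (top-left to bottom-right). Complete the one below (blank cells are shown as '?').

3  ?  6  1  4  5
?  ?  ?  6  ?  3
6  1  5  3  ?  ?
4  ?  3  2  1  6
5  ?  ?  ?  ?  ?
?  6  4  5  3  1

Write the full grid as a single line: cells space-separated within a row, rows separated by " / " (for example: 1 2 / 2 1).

3 2 6 1 4 5 / 1 4 2 6 5 3 / 6 1 5 3 2 4 / 4 5 3 2 1 6 / 5 3 1 4 6 2 / 2 6 4 5 3 1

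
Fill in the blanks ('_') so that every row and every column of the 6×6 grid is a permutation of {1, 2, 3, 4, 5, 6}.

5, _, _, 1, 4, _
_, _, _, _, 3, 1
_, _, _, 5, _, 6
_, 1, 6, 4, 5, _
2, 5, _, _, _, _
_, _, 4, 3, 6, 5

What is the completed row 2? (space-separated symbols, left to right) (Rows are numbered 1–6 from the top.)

(r4,c1) = 3
(r4,c6) = 2
(r5,c4) = 6
(r5,c5) = 1
(r6,c1) = 1
(r6,c2) = 2
(r1,c6) = 3
(r2,c4) = 2
(r3,c1) = 4
(r3,c2) = 3
(r3,c5) = 2
(r5,c3) = 3
(r5,c6) = 4
(r1,c2) = 6
(r1,c3) = 2
(r2,c1) = 6
(r2,c2) = 4
(r2,c3) = 5

6 4 5 2 3 1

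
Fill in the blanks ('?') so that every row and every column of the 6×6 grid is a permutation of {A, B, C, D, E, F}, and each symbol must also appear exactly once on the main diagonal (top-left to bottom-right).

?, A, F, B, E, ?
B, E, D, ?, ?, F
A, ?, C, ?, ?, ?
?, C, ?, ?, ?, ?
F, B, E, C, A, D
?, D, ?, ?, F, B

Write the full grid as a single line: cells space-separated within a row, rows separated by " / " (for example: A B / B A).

D A F B E C / B E D A C F / A F C D B E / E C B F D A / F B E C A D / C D A E F B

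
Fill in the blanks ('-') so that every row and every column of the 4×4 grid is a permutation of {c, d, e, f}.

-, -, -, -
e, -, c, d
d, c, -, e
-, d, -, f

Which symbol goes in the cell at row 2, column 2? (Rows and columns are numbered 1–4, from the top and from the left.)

(r1,c4): row 1 is empty so far; column 4 has {d,e,f}, so it must be c.
(r2,c2): row 2 has {c,d,e}; column 2 has {c,d}, so it must be f.

f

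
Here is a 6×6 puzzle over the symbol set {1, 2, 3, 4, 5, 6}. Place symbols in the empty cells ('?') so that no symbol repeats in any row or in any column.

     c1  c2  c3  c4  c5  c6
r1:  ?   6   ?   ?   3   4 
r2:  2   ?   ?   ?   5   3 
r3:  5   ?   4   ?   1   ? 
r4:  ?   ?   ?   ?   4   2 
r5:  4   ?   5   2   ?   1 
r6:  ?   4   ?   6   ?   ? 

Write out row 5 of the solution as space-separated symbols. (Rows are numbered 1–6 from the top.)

At row 1, column 1: row 1 has {3,4,6}; column 1 has {2,4,5}; that leaves 1.
At row 1, column 3: row 1 has {1,3,4,6}; column 3 has {4,5}; that leaves 2.
At row 1, column 4: row 1 has {1,2,3,4,6}; column 4 has {2,6}; that leaves 5.
At row 2, column 2: row 2 has {2,3,5}; column 2 has {4,6}; that leaves 1.
At row 2, column 3: row 2 has {1,2,3,5}; column 3 has {2,4,5}; that leaves 6.
At row 2, column 4: row 2 has {1,2,3,5,6}; column 4 has {2,5,6}; that leaves 4.
At row 3, column 4: row 3 has {1,4,5}; column 4 has {2,4,5,6}; that leaves 3.
At row 3, column 6: row 3 has {1,3,4,5}; column 6 has {1,2,3,4}; that leaves 6.
At row 4, column 4: row 4 has {2,4}; column 4 has {2,3,4,5,6}; that leaves 1.
At row 5, column 2: row 5 has {1,2,4,5}; column 2 has {1,4,6}; that leaves 3.
At row 5, column 5: row 5 has {1,2,3,4,5}; column 5 has {1,3,4,5}; that leaves 6.

4 3 5 2 6 1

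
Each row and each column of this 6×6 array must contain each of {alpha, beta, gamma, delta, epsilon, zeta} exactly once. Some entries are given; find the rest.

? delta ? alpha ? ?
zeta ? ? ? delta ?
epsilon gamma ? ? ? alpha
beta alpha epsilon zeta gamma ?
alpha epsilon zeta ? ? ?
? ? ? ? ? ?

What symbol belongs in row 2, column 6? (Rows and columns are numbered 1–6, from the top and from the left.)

(r1,c1) = gamma
(r1,c3) = beta
(r2,c2) = beta
(r3,c3) = delta
(r3,c4) = beta
(r3,c5) = zeta
(r4,c6) = delta
(r5,c5) = beta
(r5,c6) = gamma
(r6,c1) = delta
(r6,c2) = zeta
(r1,c5) = epsilon
(r1,c6) = zeta
(r2,c6) = epsilon

epsilon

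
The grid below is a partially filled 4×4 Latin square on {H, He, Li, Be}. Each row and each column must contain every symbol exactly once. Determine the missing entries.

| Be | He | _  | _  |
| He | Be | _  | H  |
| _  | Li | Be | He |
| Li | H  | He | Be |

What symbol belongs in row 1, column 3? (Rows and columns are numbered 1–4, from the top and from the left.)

row 1 has {He,Be}; column 4 has {H,He,Be} — only Li is left for (r1,c4).
row 2 has {H,He,Be}; column 3 has {He,Be} — only Li is left for (r2,c3).
row 3 has {He,Li,Be}; column 1 has {He,Li,Be} — only H is left for (r3,c1).
row 1 has {He,Li,Be}; column 3 has {He,Li,Be} — only H is left for (r1,c3).

H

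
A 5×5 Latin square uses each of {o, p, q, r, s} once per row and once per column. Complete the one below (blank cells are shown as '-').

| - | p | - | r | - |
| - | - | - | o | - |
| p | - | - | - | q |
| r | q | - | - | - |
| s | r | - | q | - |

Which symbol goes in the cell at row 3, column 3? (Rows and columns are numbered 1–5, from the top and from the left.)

r

At row 2, column 1: row 2 has {o}; column 1 has {p,r,s}; that leaves q.
At row 2, column 2: row 2 has {o,q}; column 2 has {p,q,r}; that leaves s.
At row 3, column 2: row 3 has {p,q}; column 2 has {p,q,r,s}; that leaves o.
At row 3, column 4: row 3 has {o,p,q}; column 4 has {o,q,r}; that leaves s.
At row 4, column 4: row 4 has {q,r}; column 4 has {o,q,r,s}; that leaves p.
At row 1, column 1: row 1 has {p,r}; column 1 has {p,q,r,s}; that leaves o.
At row 1, column 5: row 1 has {o,p,r}; column 5 has {q}; that leaves s.
At row 3, column 3: row 3 has {o,p,q,s}; column 3 is empty so far; that leaves r.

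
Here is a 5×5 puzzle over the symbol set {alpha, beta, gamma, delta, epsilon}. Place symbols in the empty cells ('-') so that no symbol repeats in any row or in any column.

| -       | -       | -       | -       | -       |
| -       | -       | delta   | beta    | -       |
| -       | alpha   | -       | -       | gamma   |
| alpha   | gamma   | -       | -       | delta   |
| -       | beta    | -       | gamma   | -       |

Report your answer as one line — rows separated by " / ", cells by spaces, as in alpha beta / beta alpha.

Cell (r2,c2): row 2 has {beta,delta}; column 2 has {alpha,beta,gamma} → epsilon.
Cell (r2,c5): row 2 has {beta,delta,epsilon}; column 5 has {gamma,delta} → alpha.
Cell (r4,c4): row 4 has {alpha,gamma,delta}; column 4 has {beta,gamma} → epsilon.
Cell (r5,c5): row 5 has {beta,gamma}; column 5 has {alpha,gamma,delta} → epsilon.
Cell (r1,c2): row 1 is empty so far; column 2 has {alpha,beta,gamma,epsilon} → delta.
Cell (r1,c4): row 1 has {delta}; column 4 has {beta,gamma,epsilon} → alpha.
Cell (r1,c5): row 1 has {alpha,delta}; column 5 has {alpha,gamma,delta,epsilon} → beta.
Cell (r2,c1): row 2 has {alpha,beta,delta,epsilon}; column 1 has {alpha} → gamma.
Cell (r3,c4): row 3 has {alpha,gamma}; column 4 has {alpha,beta,gamma,epsilon} → delta.
Cell (r4,c3): row 4 has {alpha,gamma,delta,epsilon}; column 3 has {delta} → beta.
Cell (r5,c1): row 5 has {beta,gamma,epsilon}; column 1 has {alpha,gamma} → delta.
Cell (r5,c3): row 5 has {beta,gamma,delta,epsilon}; column 3 has {beta,delta} → alpha.
Cell (r1,c1): row 1 has {alpha,beta,delta}; column 1 has {alpha,gamma,delta} → epsilon.
Cell (r1,c3): row 1 has {alpha,beta,delta,epsilon}; column 3 has {alpha,beta,delta} → gamma.
Cell (r3,c1): row 3 has {alpha,gamma,delta}; column 1 has {alpha,gamma,delta,epsilon} → beta.
Cell (r3,c3): row 3 has {alpha,beta,gamma,delta}; column 3 has {alpha,beta,gamma,delta} → epsilon.

epsilon delta gamma alpha beta / gamma epsilon delta beta alpha / beta alpha epsilon delta gamma / alpha gamma beta epsilon delta / delta beta alpha gamma epsilon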